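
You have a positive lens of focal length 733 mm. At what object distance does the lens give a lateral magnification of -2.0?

1100 mm

m = −d_i/d_o ⇒ d_i = −m·d_o.
1/f = 1/d_o + 1/d_i = 1/d_o − 1/(m·d_o) = (1 − 1/m)/d_o, so d_o = f(1 − 1/m) = (733.0)(1 − 1/(-2.0)) = 1100 mm.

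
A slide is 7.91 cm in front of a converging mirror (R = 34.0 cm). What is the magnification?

f = R/2 = 34.0/2 = 17.00 cm.
1/d_i = 1/f − 1/d_o = 1/(17.00) − 1/(7.91) = -0.06760, so d_i = -14.79 cm.
m = −d_i/d_o = −(-14.79)/(7.91) = +1.87.
The image is virtual, upright and enlarged, behind the mirror.

m = +1.87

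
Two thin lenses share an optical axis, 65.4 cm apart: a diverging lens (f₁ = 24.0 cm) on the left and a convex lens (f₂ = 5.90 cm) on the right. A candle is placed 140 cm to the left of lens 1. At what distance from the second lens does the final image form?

6.34 cm

Lens 1 is diverging, so f₁ = −24.0 cm.
Lens 1: 1/d_i1 = 1/f₁ − 1/d_o1 = 1/(-24.0) − 1/(140) = -0.04881, so d_i1 = -20.49 cm.
The intermediate image is 20.49 cm to the left of lens 1 (virtual), which is 65.4 − (-20.49) = 85.89 cm to the left of lens 2, so d_o2 = +85.89 cm.
Lens 2: 1/d_i2 = 1/f₂ − 1/d_o2 = 1/(5.90) − 1/(85.89) = 0.1578, so d_i2 = 6.34 cm.
The final image is real, 6.34 cm to the right of lens 2 (overall magnification ≈ -0.011).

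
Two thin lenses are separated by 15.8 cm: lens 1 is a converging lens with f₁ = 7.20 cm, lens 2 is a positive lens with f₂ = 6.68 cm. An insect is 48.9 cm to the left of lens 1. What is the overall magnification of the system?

Lens 1: 1/d_i1 = 1/(7.20) − 1/(48.9) = 0.1184, so d_i1 = 8.443 cm; m₁ = −d_i1/d_o1 = -0.1727.
d_o2 = 15.8 − (8.443) = 7.357 cm.
Lens 2: 1/d_i2 = 1/(6.68) − 1/(7.357) = 0.01378, so d_i2 = 72.59 cm; m₂ = −d_i2/d_o2 = -9.867.
m = m₁·m₂ = (-0.1727)(-9.867) = +1.70.

m = +1.70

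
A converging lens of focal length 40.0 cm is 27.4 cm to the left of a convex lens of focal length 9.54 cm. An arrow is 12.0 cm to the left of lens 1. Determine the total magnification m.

Lens 1: 1/d_i1 = 1/(40.0) − 1/(12.0) = -0.05833, so d_i1 = -17.14 cm; m₁ = −d_i1/d_o1 = +1.428.
d_o2 = 27.4 − (-17.14) = 44.54 cm.
Lens 2: 1/d_i2 = 1/(9.54) − 1/(44.54) = 0.08237, so d_i2 = 12.14 cm; m₂ = −d_i2/d_o2 = -0.2726.
m = m₁·m₂ = (+1.428)(-0.2726) = -0.389.

m = -0.389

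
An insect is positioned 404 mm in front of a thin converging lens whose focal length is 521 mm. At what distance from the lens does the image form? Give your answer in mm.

1800 mm

Lens equation: 1/d_i = 1/f − 1/d_o = 1/(521.0) − 1/(404) = 0.001919 − 0.002475 = -0.0005559, so d_i = -1800 mm.
The image is virtual, upright and enlarged, on the same side as the object.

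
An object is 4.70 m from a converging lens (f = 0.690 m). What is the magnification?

1/d_i = 1/f − 1/d_o = 1/(0.6900) − 1/(4.70) = 1.237, so d_i = 0.8087 m.
m = −d_i/d_o = −(0.8087)/(4.70) = -0.172.
The image is real, inverted and reduced, on the far side of the lens.

m = -0.172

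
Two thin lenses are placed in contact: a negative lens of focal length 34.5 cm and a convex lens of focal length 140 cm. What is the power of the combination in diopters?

P = -2.18 D

P₁ = 1/f₁ = 1/(-0.345 m) = -2.899 D; P₂ = 1/f₂ = 1/(1.40 m) = +0.7143 D.
For thin lenses in contact, P = P₁ + P₂ = (-2.899) + (+0.7143) = -2.18 D.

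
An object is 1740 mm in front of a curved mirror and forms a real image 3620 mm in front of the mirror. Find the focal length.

Real image ⇒ d_i = +3620 mm.
1/f = 1/d_o + 1/d_i = 1/(1740) + 1/(3620) = 0.0008510, so f = 1180 mm.
Since f is positive, the curved mirror is concave.

f = 1180 mm (concave)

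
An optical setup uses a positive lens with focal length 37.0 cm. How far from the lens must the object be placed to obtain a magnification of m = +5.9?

30.7 cm

m = −d_i/d_o ⇒ d_i = −m·d_o.
1/f = 1/d_o + 1/d_i = 1/d_o − 1/(m·d_o) = (1 − 1/m)/d_o, so d_o = f(1 − 1/m) = (37.00)(1 − 1/(+5.9)) = 30.7 cm.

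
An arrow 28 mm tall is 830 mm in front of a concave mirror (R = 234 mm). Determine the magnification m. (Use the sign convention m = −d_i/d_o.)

m = -0.164

f = R/2 = 234/2 = 117.0 mm.
1/d_i = 1/f − 1/d_o = 1/(117.0) − 1/(830) = 0.007342, so d_i = 136.2 mm.
m = −d_i/d_o = −(136.2)/(830) = -0.164.
The image is real, inverted and reduced, in front of the mirror.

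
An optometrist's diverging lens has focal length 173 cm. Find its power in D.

For a diverging lens, f = −173 cm.
f = -173 cm = -1.73 m.
P = 1/f = 1/(-1.73 m) = -0.578 D.

P = -0.578 D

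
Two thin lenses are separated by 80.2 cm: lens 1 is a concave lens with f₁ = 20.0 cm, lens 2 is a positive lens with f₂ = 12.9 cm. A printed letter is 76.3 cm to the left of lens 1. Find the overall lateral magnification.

f₁ = −20.0 cm (diverging).
Lens 1: 1/d_i1 = 1/(-20.0) − 1/(76.3) = -0.06311, so d_i1 = -15.85 cm; m₁ = −d_i1/d_o1 = +0.2077.
d_o2 = 80.2 − (-15.85) = 96.05 cm.
Lens 2: 1/d_i2 = 1/(12.9) − 1/(96.05) = 0.06711, so d_i2 = 14.90 cm; m₂ = −d_i2/d_o2 = -0.1551.
m = m₁·m₂ = (+0.2077)(-0.1551) = -0.0322.

m = -0.0322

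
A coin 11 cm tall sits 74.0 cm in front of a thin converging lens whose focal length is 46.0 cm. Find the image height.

1/d_i = 1/f − 1/d_o = 1/(46.00) − 1/(74.0) = 0.008226, so d_i = 121.6 cm.
m = −d_i/d_o = -1.643.
|h_i| = |m|·h_o = 1.643 × 11 = 18.1 cm. The image is real, inverted and enlarged, on the far side of the lens.

18.1 cm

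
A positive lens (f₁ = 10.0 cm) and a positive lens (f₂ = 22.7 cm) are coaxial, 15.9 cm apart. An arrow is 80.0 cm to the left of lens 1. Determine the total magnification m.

Lens 1: 1/d_i1 = 1/(10.0) − 1/(80.0) = 0.08750, so d_i1 = 11.43 cm; m₁ = −d_i1/d_o1 = -0.1429.
d_o2 = 15.9 − (11.43) = 4.470 cm.
Lens 2: 1/d_i2 = 1/(22.7) − 1/(4.470) = -0.1797, so d_i2 = -5.566 cm; m₂ = −d_i2/d_o2 = +1.245.
m = m₁·m₂ = (-0.1429)(+1.245) = -0.178.

m = -0.178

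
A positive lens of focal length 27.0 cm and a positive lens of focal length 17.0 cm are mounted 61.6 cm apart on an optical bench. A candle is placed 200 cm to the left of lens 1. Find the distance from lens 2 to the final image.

38.6 cm

Lens 1: 1/d_i1 = 1/f₁ − 1/d_o1 = 1/(27.0) − 1/(200) = 0.03204, so d_i1 = 31.21 cm.
The intermediate image is 31.21 cm to the right of lens 1, which is 61.6 − (31.21) = 30.39 cm to the left of lens 2, so d_o2 = +30.39 cm.
Lens 2: 1/d_i2 = 1/f₂ − 1/d_o2 = 1/(17.0) − 1/(30.39) = 0.02592, so d_i2 = 38.6 cm.
The final image is real, 38.6 cm to the right of lens 2 (overall magnification ≈ 0.20).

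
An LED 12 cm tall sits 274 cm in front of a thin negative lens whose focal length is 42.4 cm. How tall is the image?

For a negative lens, f = -42.4 cm.
1/d_i = 1/f − 1/d_o = 1/(-42.40) − 1/(274) = -0.02723, so d_i = -36.72 cm.
m = −d_i/d_o = +0.1340.
|h_i| = |m|·h_o = 0.1340 × 12 = 1.61 cm. The image is virtual, upright and reduced, on the same side as the object.

1.61 cm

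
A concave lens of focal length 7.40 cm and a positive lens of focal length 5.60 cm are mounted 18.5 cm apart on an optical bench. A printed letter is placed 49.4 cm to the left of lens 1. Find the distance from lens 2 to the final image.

7.22 cm

Lens 1 is diverging, so f₁ = −7.40 cm.
Lens 1: 1/d_i1 = 1/f₁ − 1/d_o1 = 1/(-7.40) − 1/(49.4) = -0.1554, so d_i1 = -6.436 cm.
The intermediate image is 6.436 cm to the left of lens 1 (virtual), which is 18.5 − (-6.436) = 24.94 cm to the left of lens 2, so d_o2 = +24.94 cm.
Lens 2: 1/d_i2 = 1/f₂ − 1/d_o2 = 1/(5.60) − 1/(24.94) = 0.1385, so d_i2 = 7.22 cm.
The final image is real, 7.22 cm to the right of lens 2 (overall magnification ≈ -0.038).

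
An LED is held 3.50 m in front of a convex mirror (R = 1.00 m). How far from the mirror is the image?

0.438 m

f = R/2 = 1.00/2 = 0.5000 m; for a convex mirror, f = -0.5000 m.
Mirror equation: 1/v = 1/f − 1/u = 1/(-0.5000) − 1/(3.50) = -2.000 − 0.2857 = -2.286, so v = -0.438 m.
The image is virtual, upright and reduced, behind the mirror.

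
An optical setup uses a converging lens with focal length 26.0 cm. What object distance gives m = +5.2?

m = −d_i/d_o ⇒ d_i = −m·d_o.
1/f = 1/d_o + 1/d_i = 1/d_o − 1/(m·d_o) = (1 − 1/m)/d_o, so d_o = f(1 − 1/m) = (26.00)(1 − 1/(+5.2)) = 21.0 cm.

21.0 cm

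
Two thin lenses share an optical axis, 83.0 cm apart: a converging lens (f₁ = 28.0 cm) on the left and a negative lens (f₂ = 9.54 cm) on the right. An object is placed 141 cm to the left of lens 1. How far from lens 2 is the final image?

Lens 1: 1/d_i1 = 1/f₁ − 1/d_o1 = 1/(28.0) − 1/(141) = 0.02862, so d_i1 = 34.94 cm.
The intermediate image is 34.94 cm to the right of lens 1, which is 83.0 − (34.94) = 48.06 cm to the left of lens 2, so d_o2 = +48.06 cm.
Lens 2 is diverging, so f₂ = −9.54 cm.
Lens 2: 1/d_i2 = 1/f₂ − 1/d_o2 = 1/(-9.54) − 1/(48.06) = -0.1256, so d_i2 = -7.96 cm.
The final image is virtual, 7.96 cm to the left of lens 2 (overall magnification ≈ -0.041).

7.96 cm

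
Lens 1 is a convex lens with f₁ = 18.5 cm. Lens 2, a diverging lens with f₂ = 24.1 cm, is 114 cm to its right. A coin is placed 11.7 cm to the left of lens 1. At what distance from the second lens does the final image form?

20.7 cm

Lens 1: 1/d_i1 = 1/f₁ − 1/d_o1 = 1/(18.5) − 1/(11.7) = -0.03142, so d_i1 = -31.83 cm.
The intermediate image is 31.83 cm to the left of lens 1 (virtual), which is 114 − (-31.83) = 145.8 cm to the left of lens 2, so d_o2 = +145.8 cm.
Lens 2 is diverging, so f₂ = −24.1 cm.
Lens 2: 1/d_i2 = 1/f₂ − 1/d_o2 = 1/(-24.1) − 1/(145.8) = -0.04835, so d_i2 = -20.7 cm.
The final image is virtual, 20.7 cm to the left of lens 2 (overall magnification ≈ 0.39).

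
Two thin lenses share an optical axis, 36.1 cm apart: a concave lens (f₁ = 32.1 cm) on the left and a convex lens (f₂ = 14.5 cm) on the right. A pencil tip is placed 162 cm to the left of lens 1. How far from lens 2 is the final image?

Lens 1 is diverging, so f₁ = −32.1 cm.
Lens 1: 1/d_i1 = 1/f₁ − 1/d_o1 = 1/(-32.1) − 1/(162) = -0.03733, so d_i1 = -26.79 cm.
The intermediate image is 26.79 cm to the left of lens 1 (virtual), which is 36.1 − (-26.79) = 62.89 cm to the left of lens 2, so d_o2 = +62.89 cm.
Lens 2: 1/d_i2 = 1/f₂ − 1/d_o2 = 1/(14.5) − 1/(62.89) = 0.05306, so d_i2 = 18.8 cm.
The final image is real, 18.8 cm to the right of lens 2 (overall magnification ≈ -0.050).

18.8 cm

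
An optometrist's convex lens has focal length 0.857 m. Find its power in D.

P = 1/f = 1/(0.857 m) = +1.17 D.

P = +1.17 D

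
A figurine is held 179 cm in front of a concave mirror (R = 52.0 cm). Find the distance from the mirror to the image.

30.4 cm

f = R/2 = 52.0/2 = 26.00 cm.
Mirror equation: 1/q = 1/f − 1/p = 1/(26.00) − 1/(179) = 0.03846 − 0.005587 = 0.03287, so q = 30.4 cm.
The image is real, inverted and reduced, in front of the mirror.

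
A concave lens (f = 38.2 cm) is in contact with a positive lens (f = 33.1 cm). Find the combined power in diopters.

P₁ = 1/f₁ = 1/(-0.382 m) = -2.618 D; P₂ = 1/f₂ = 1/(0.331 m) = +3.021 D.
For thin lenses in contact, P = P₁ + P₂ = (-2.618) + (+3.021) = +0.403 D.

P = +0.403 D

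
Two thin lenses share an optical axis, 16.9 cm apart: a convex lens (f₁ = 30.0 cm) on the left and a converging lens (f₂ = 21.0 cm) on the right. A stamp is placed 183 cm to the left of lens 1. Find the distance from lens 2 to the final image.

Lens 1: 1/d_i1 = 1/f₁ − 1/d_o1 = 1/(30.0) − 1/(183) = 0.02787, so d_i1 = 35.88 cm.
The intermediate image is 35.88 cm to the right of lens 1, which lies 18.98 cm to the right of lens 2 — a virtual object — so d_o2 = −18.98 cm.
Lens 2: 1/d_i2 = 1/f₂ − 1/d_o2 = 1/(21.0) − 1/(-18.98) = 0.1003, so d_i2 = 9.97 cm.
The final image is real, 9.97 cm to the right of lens 2 (overall magnification ≈ -0.10).

9.97 cm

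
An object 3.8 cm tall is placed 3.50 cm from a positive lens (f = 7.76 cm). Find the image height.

6.92 cm

1/d_i = 1/f − 1/d_o = 1/(7.760) − 1/(3.50) = -0.1568, so d_i = -6.376 cm.
m = −d_i/d_o = +1.822.
|h_i| = |m|·h_o = 1.822 × 3.8 = 6.92 cm. The image is virtual, upright and enlarged, on the same side as the object.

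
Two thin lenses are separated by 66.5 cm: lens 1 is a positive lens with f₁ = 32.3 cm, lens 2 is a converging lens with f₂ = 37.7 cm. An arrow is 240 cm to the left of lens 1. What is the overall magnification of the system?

m = -0.688

Lens 1: 1/d_i1 = 1/(32.3) − 1/(240) = 0.02679, so d_i1 = 37.32 cm; m₁ = −d_i1/d_o1 = -0.1555.
d_o2 = 66.5 − (37.32) = 29.18 cm.
Lens 2: 1/d_i2 = 1/(37.7) − 1/(29.18) = -0.007745, so d_i2 = -129.1 cm; m₂ = −d_i2/d_o2 = +4.425.
m = m₁·m₂ = (-0.1555)(+4.425) = -0.688.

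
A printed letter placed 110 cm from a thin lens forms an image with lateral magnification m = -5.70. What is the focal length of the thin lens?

m = −d_i/d_o ⇒ d_i = −m·d_o = −(-5.70)·(110) = 627.0 cm.
1/f = 1/d_o + 1/d_i = 1/(110) + 1/(627.0) = 0.01069, so f = 93.6 cm.
Since f is positive, the thin lens is converging.

f = 93.6 cm (converging)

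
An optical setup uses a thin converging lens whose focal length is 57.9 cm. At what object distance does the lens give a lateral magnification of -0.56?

m = −d_i/d_o ⇒ d_i = −m·d_o.
1/f = 1/d_o + 1/d_i = 1/d_o − 1/(m·d_o) = (1 − 1/m)/d_o, so d_o = f(1 − 1/m) = (57.90)(1 − 1/(-0.56)) = 161 cm.

161 cm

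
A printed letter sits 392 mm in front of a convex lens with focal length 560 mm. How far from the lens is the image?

1310 mm

Lens equation: 1/s_i = 1/f − 1/s_o = 1/(560.0) − 1/(392) = 0.001786 − 0.002551 = -0.0007653, so s_i = -1310 mm.
The image is virtual, upright and enlarged, on the same side as the object.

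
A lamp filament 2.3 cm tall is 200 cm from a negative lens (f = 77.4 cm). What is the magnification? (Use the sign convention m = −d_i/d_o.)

For a negative lens, f = -77.4 cm.
1/d_i = 1/f − 1/d_o = 1/(-77.40) − 1/(200) = -0.01792, so d_i = -55.80 cm.
m = −d_i/d_o = −(-55.80)/(200) = +0.279.
The image is virtual, upright and reduced, on the same side as the object.

m = +0.279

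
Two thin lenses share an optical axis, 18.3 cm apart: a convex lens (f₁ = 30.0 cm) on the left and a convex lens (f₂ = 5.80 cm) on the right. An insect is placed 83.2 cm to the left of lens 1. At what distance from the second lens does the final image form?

4.82 cm

Lens 1: 1/d_i1 = 1/f₁ − 1/d_o1 = 1/(30.0) − 1/(83.2) = 0.02131, so d_i1 = 46.92 cm.
The intermediate image is 46.92 cm to the right of lens 1, which lies 28.62 cm to the right of lens 2 — a virtual object — so d_o2 = −28.62 cm.
Lens 2: 1/d_i2 = 1/f₂ − 1/d_o2 = 1/(5.80) − 1/(-28.62) = 0.2074, so d_i2 = 4.82 cm.
The final image is real, 4.82 cm to the right of lens 2 (overall magnification ≈ -0.095).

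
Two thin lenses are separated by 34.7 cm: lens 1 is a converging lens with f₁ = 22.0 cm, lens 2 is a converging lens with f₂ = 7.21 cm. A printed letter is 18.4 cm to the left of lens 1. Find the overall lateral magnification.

Lens 1: 1/d_i1 = 1/(22.0) − 1/(18.4) = -0.008893, so d_i1 = -112.4 cm; m₁ = −d_i1/d_o1 = +6.109.
d_o2 = 34.7 − (-112.4) = 147.1 cm.
Lens 2: 1/d_i2 = 1/(7.21) − 1/(147.1) = 0.1319, so d_i2 = 7.582 cm; m₂ = −d_i2/d_o2 = -0.05154.
m = m₁·m₂ = (+6.109)(-0.05154) = -0.315.

m = -0.315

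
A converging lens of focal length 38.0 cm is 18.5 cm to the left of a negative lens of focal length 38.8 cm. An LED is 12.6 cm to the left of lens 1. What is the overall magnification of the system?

Lens 1: 1/d_i1 = 1/(38.0) − 1/(12.6) = -0.05305, so d_i1 = -18.85 cm; m₁ = −d_i1/d_o1 = +1.496.
d_o2 = 18.5 − (-18.85) = 37.35 cm.
f₂ = −38.8 cm (diverging).
Lens 2: 1/d_i2 = 1/(-38.8) − 1/(37.35) = -0.05255, so d_i2 = -19.03 cm; m₂ = −d_i2/d_o2 = +0.5095.
m = m₁·m₂ = (+1.496)(+0.5095) = +0.762.

m = +0.762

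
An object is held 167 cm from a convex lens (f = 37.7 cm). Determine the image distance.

48.7 cm

Thin-lens equation: 1/d_i = 1/f − 1/d_o = 1/(37.70) − 1/(167) = 0.02653 − 0.005988 = 0.02054, so d_i = 48.7 cm.
The image is real, inverted and reduced, on the far side of the lens.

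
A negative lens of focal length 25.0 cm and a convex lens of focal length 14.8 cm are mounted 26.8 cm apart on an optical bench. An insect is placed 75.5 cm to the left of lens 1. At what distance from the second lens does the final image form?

Lens 1 is diverging, so f₁ = −25.0 cm.
Lens 1: 1/d_i1 = 1/f₁ − 1/d_o1 = 1/(-25.0) − 1/(75.5) = -0.05325, so d_i1 = -18.78 cm.
The intermediate image is 18.78 cm to the left of lens 1 (virtual), which is 26.8 − (-18.78) = 45.58 cm to the left of lens 2, so d_o2 = +45.58 cm.
Lens 2: 1/d_i2 = 1/f₂ − 1/d_o2 = 1/(14.8) − 1/(45.58) = 0.04563, so d_i2 = 21.9 cm.
The final image is real, 21.9 cm to the right of lens 2 (overall magnification ≈ -0.12).

21.9 cm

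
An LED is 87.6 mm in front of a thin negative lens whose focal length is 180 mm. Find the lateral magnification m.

For a negative lens, f = -180 mm.
1/d_i = 1/f − 1/d_o = 1/(-180.0) − 1/(87.6) = -0.01697, so d_i = -58.92 mm.
m = −d_i/d_o = −(-58.92)/(87.6) = +0.673.
The image is virtual, upright and reduced, on the same side as the object.

m = +0.673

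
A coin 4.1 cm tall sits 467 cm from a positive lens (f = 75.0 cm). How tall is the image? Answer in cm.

0.784 cm

1/d_i = 1/f − 1/d_o = 1/(75.00) − 1/(467) = 0.01119, so d_i = 89.35 cm.
m = −d_i/d_o = -0.1913.
|h_i| = |m|·h_o = 0.1913 × 4.1 = 0.784 cm. The image is real, inverted and reduced, on the far side of the lens.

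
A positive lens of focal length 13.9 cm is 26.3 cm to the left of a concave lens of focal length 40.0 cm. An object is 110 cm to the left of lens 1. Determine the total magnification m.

m = -0.115

Lens 1: 1/d_i1 = 1/(13.9) − 1/(110) = 0.06285, so d_i1 = 15.91 cm; m₁ = −d_i1/d_o1 = -0.1446.
d_o2 = 26.3 − (15.91) = 10.39 cm.
f₂ = −40.0 cm (diverging).
Lens 2: 1/d_i2 = 1/(-40.0) − 1/(10.39) = -0.1212, so d_i2 = -8.248 cm; m₂ = −d_i2/d_o2 = +0.7938.
m = m₁·m₂ = (-0.1446)(+0.7938) = -0.115.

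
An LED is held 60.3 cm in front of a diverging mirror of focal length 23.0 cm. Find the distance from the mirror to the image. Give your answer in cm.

For a diverging mirror, f = -23.0 cm.
Mirror equation: 1/d_i = 1/f − 1/d_o = 1/(-23.00) − 1/(60.3) = -0.04348 − 0.01658 = -0.06006, so d_i = -16.6 cm.
The image is virtual, upright and reduced, behind the mirror.

16.6 cm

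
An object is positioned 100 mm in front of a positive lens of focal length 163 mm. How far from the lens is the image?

Thin-lens equation: 1/d_i = 1/f − 1/d_o = 1/(163.0) − 1/(100) = 0.006135 − 0.01000 = -0.003865, so d_i = -259 mm.
The image is virtual, upright and enlarged, on the same side as the object.

259 mm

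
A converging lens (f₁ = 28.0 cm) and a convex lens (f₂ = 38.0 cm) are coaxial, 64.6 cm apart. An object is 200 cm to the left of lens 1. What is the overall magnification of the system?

Lens 1: 1/d_i1 = 1/(28.0) − 1/(200) = 0.03071, so d_i1 = 32.56 cm; m₁ = −d_i1/d_o1 = -0.1628.
d_o2 = 64.6 − (32.56) = 32.04 cm.
Lens 2: 1/d_i2 = 1/(38.0) − 1/(32.04) = -0.004895, so d_i2 = -204.3 cm; m₂ = −d_i2/d_o2 = +6.376.
m = m₁·m₂ = (-0.1628)(+6.376) = -1.04.

m = -1.04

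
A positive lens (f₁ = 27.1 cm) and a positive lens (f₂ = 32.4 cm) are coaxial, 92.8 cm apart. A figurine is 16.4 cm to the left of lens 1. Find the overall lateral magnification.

Lens 1: 1/d_i1 = 1/(27.1) − 1/(16.4) = -0.02408, so d_i1 = -41.54 cm; m₁ = −d_i1/d_o1 = +2.533.
d_o2 = 92.8 − (-41.54) = 134.3 cm.
Lens 2: 1/d_i2 = 1/(32.4) − 1/(134.3) = 0.02342, so d_i2 = 42.70 cm; m₂ = −d_i2/d_o2 = -0.3180.
m = m₁·m₂ = (+2.533)(-0.3180) = -0.805.

m = -0.805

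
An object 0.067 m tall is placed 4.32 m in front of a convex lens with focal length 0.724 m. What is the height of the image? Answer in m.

0.0135 m

1/d_i = 1/f − 1/d_o = 1/(0.7240) − 1/(4.32) = 1.150, so d_i = 0.8698 m.
m = −d_i/d_o = -0.2013.
|h_i| = |m|·h_o = 0.2013 × 0.067 = 0.0135 m. The image is real, inverted and reduced, on the far side of the lens.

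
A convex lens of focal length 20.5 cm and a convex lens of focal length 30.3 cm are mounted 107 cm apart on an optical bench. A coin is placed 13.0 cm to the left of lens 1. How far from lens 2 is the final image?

38.5 cm

Lens 1: 1/d_i1 = 1/f₁ − 1/d_o1 = 1/(20.5) − 1/(13.0) = -0.02814, so d_i1 = -35.53 cm.
The intermediate image is 35.53 cm to the left of lens 1 (virtual), which is 107 − (-35.53) = 142.5 cm to the left of lens 2, so d_o2 = +142.5 cm.
Lens 2: 1/d_i2 = 1/f₂ − 1/d_o2 = 1/(30.3) − 1/(142.5) = 0.02599, so d_i2 = 38.5 cm.
The final image is real, 38.5 cm to the right of lens 2 (overall magnification ≈ -0.74).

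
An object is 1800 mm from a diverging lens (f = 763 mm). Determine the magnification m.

For a diverging lens, f = -763 mm.
1/d_i = 1/f − 1/d_o = 1/(-763.0) − 1/(1800) = -0.001866, so d_i = -535.9 mm.
m = −d_i/d_o = −(-535.9)/(1800) = +0.298.
The image is virtual, upright and reduced, on the same side as the object.

m = +0.298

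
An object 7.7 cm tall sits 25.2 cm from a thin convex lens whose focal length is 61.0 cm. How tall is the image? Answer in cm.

1/d_i = 1/f − 1/d_o = 1/(61.00) − 1/(25.2) = -0.02329, so d_i = -42.94 cm.
m = −d_i/d_o = +1.704.
|h_i| = |m|·h_o = 1.704 × 7.7 = 13.1 cm. The image is virtual, upright and enlarged, on the same side as the object.

13.1 cm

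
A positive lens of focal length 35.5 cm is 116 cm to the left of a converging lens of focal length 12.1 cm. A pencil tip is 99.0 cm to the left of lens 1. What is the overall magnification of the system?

Lens 1: 1/d_i1 = 1/(35.5) − 1/(99.0) = 0.01807, so d_i1 = 55.35 cm; m₁ = −d_i1/d_o1 = -0.5591.
d_o2 = 116 − (55.35) = 60.65 cm.
Lens 2: 1/d_i2 = 1/(12.1) − 1/(60.65) = 0.06616, so d_i2 = 15.12 cm; m₂ = −d_i2/d_o2 = -0.2492.
m = m₁·m₂ = (-0.5591)(-0.2492) = +0.139.

m = +0.139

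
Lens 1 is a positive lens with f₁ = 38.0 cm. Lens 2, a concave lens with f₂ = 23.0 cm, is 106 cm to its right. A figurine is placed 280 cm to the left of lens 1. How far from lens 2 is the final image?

16.8 cm

Lens 1: 1/d_i1 = 1/f₁ − 1/d_o1 = 1/(38.0) − 1/(280) = 0.02274, so d_i1 = 43.97 cm.
The intermediate image is 43.97 cm to the right of lens 1, which is 106 − (43.97) = 62.03 cm to the left of lens 2, so d_o2 = +62.03 cm.
Lens 2 is diverging, so f₂ = −23.0 cm.
Lens 2: 1/d_i2 = 1/f₂ − 1/d_o2 = 1/(-23.0) − 1/(62.03) = -0.05960, so d_i2 = -16.8 cm.
The final image is virtual, 16.8 cm to the left of lens 2 (overall magnification ≈ -0.042).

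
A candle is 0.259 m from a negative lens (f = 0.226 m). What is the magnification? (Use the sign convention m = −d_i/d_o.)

m = +0.466

For a negative lens, f = -0.226 m.
1/d_i = 1/f − 1/d_o = 1/(-0.2260) − 1/(0.259) = -8.286, so d_i = -0.1207 m.
m = −d_i/d_o = −(-0.1207)/(0.259) = +0.466.
The image is virtual, upright and reduced, on the same side as the object.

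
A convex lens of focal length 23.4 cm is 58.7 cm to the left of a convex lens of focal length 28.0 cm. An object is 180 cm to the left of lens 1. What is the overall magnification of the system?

m = +1.10

Lens 1: 1/d_i1 = 1/(23.4) − 1/(180) = 0.03718, so d_i1 = 26.90 cm; m₁ = −d_i1/d_o1 = -0.1494.
d_o2 = 58.7 − (26.90) = 31.80 cm.
Lens 2: 1/d_i2 = 1/(28.0) − 1/(31.80) = 0.004268, so d_i2 = 234.3 cm; m₂ = −d_i2/d_o2 = -7.368.
m = m₁·m₂ = (-0.1494)(-7.368) = +1.10.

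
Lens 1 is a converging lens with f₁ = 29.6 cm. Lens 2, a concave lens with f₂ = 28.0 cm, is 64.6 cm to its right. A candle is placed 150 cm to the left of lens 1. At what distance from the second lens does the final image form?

Lens 1: 1/d_i1 = 1/f₁ − 1/d_o1 = 1/(29.6) − 1/(150) = 0.02712, so d_i1 = 36.88 cm.
The intermediate image is 36.88 cm to the right of lens 1, which is 64.6 − (36.88) = 27.72 cm to the left of lens 2, so d_o2 = +27.72 cm.
Lens 2 is diverging, so f₂ = −28.0 cm.
Lens 2: 1/d_i2 = 1/f₂ − 1/d_o2 = 1/(-28.0) − 1/(27.72) = -0.07179, so d_i2 = -13.9 cm.
The final image is virtual, 13.9 cm to the left of lens 2 (overall magnification ≈ -0.12).

13.9 cm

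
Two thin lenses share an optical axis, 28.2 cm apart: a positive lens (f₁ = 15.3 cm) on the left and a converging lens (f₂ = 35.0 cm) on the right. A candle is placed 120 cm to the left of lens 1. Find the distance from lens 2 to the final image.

15.3 cm

Lens 1: 1/d_i1 = 1/f₁ − 1/d_o1 = 1/(15.3) − 1/(120) = 0.05703, so d_i1 = 17.54 cm.
The intermediate image is 17.54 cm to the right of lens 1, which is 28.2 − (17.54) = 10.66 cm to the left of lens 2, so d_o2 = +10.66 cm.
Lens 2: 1/d_i2 = 1/f₂ − 1/d_o2 = 1/(35.0) − 1/(10.66) = -0.06524, so d_i2 = -15.3 cm.
The final image is virtual, 15.3 cm to the left of lens 2 (overall magnification ≈ -0.21).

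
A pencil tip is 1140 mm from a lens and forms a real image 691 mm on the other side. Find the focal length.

f = 430 mm (converging)

Real image ⇒ d_i = +691 mm.
1/f = 1/d_o + 1/d_i = 1/(1140) + 1/(691) = 0.002324, so f = 430 mm.
Since f is positive, the lens is converging.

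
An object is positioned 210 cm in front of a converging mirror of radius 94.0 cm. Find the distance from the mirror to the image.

f = R/2 = 94.0/2 = 47.00 cm.
Mirror equation: 1/q = 1/f − 1/p = 1/(47.00) − 1/(210) = 0.02128 − 0.004762 = 0.01651, so q = 60.6 cm.
The image is real, inverted and reduced, in front of the mirror.

60.6 cm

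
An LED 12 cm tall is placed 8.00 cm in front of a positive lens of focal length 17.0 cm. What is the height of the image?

22.7 cm

1/d_i = 1/f − 1/d_o = 1/(17.00) − 1/(8.00) = -0.06618, so d_i = -15.11 cm.
m = −d_i/d_o = +1.889.
|h_i| = |m|·h_o = 1.889 × 12 = 22.7 cm. The image is virtual, upright and enlarged, on the same side as the object.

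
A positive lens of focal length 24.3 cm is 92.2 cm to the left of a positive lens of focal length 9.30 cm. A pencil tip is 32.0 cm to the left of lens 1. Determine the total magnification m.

m = -1.62

Lens 1: 1/d_i1 = 1/(24.3) − 1/(32.0) = 0.009902, so d_i1 = 101.0 cm; m₁ = −d_i1/d_o1 = -3.156.
d_o2 = 92.2 − (101.0) = -8.800 cm (virtual object).
Lens 2: 1/d_i2 = 1/(9.30) − 1/(-8.800) = 0.2212, so d_i2 = 4.522 cm; m₂ = −d_i2/d_o2 = +0.5138.
m = m₁·m₂ = (-3.156)(+0.5138) = -1.62.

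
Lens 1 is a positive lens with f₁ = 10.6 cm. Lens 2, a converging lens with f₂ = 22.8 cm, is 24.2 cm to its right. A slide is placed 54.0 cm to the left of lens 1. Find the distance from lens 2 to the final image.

21.3 cm

Lens 1: 1/d_i1 = 1/f₁ − 1/d_o1 = 1/(10.6) − 1/(54.0) = 0.07582, so d_i1 = 13.19 cm.
The intermediate image is 13.19 cm to the right of lens 1, which is 24.2 − (13.19) = 11.01 cm to the left of lens 2, so d_o2 = +11.01 cm.
Lens 2: 1/d_i2 = 1/f₂ − 1/d_o2 = 1/(22.8) − 1/(11.01) = -0.04697, so d_i2 = -21.3 cm.
The final image is virtual, 21.3 cm to the left of lens 2 (overall magnification ≈ -0.47).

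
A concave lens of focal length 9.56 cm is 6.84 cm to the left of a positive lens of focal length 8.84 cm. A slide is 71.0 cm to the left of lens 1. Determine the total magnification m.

f₁ = −9.56 cm (diverging).
Lens 1: 1/d_i1 = 1/(-9.56) − 1/(71.0) = -0.1187, so d_i1 = -8.426 cm; m₁ = −d_i1/d_o1 = +0.1187.
d_o2 = 6.84 − (-8.426) = 15.27 cm.
Lens 2: 1/d_i2 = 1/(8.84) − 1/(15.27) = 0.04763, so d_i2 = 20.99 cm; m₂ = −d_i2/d_o2 = -1.375.
m = m₁·m₂ = (+0.1187)(-1.375) = -0.163.

m = -0.163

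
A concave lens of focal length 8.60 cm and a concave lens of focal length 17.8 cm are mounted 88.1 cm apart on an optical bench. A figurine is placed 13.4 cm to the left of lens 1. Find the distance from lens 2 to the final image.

14.9 cm

Lens 1 is diverging, so f₁ = −8.60 cm.
Lens 1: 1/d_i1 = 1/f₁ − 1/d_o1 = 1/(-8.60) − 1/(13.4) = -0.1909, so d_i1 = -5.238 cm.
The intermediate image is 5.238 cm to the left of lens 1 (virtual), which is 88.1 − (-5.238) = 93.34 cm to the left of lens 2, so d_o2 = +93.34 cm.
Lens 2 is diverging, so f₂ = −17.8 cm.
Lens 2: 1/d_i2 = 1/f₂ − 1/d_o2 = 1/(-17.8) − 1/(93.34) = -0.06689, so d_i2 = -14.9 cm.
The final image is virtual, 14.9 cm to the left of lens 2 (overall magnification ≈ 0.063).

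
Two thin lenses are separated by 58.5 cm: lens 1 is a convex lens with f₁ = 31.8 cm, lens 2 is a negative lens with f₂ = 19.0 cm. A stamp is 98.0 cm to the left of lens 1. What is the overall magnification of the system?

Lens 1: 1/d_i1 = 1/(31.8) − 1/(98.0) = 0.02124, so d_i1 = 47.08 cm; m₁ = −d_i1/d_o1 = -0.4804.
d_o2 = 58.5 − (47.08) = 11.42 cm.
f₂ = −19.0 cm (diverging).
Lens 2: 1/d_i2 = 1/(-19.0) − 1/(11.42) = -0.1402, so d_i2 = -7.133 cm; m₂ = −d_i2/d_o2 = +0.6246.
m = m₁·m₂ = (-0.4804)(+0.6246) = -0.300.

m = -0.300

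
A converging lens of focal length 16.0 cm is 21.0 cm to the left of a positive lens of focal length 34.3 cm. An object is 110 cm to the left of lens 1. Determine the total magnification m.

Lens 1: 1/d_i1 = 1/(16.0) − 1/(110) = 0.05341, so d_i1 = 18.72 cm; m₁ = −d_i1/d_o1 = -0.1702.
d_o2 = 21.0 − (18.72) = 2.280 cm.
Lens 2: 1/d_i2 = 1/(34.3) − 1/(2.280) = -0.4094, so d_i2 = -2.442 cm; m₂ = −d_i2/d_o2 = +1.071.
m = m₁·m₂ = (-0.1702)(+1.071) = -0.182.

m = -0.182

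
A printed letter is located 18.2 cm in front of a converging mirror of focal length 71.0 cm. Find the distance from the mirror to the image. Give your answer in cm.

Mirror equation: 1/q = 1/f − 1/p = 1/(71.00) − 1/(18.2) = 0.01408 − 0.05495 = -0.04086, so q = -24.5 cm.
The image is virtual, upright and enlarged, behind the mirror.

24.5 cm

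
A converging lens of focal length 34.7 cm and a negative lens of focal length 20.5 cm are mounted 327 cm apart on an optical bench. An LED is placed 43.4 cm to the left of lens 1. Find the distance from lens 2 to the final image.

18.1 cm

Lens 1: 1/d_i1 = 1/f₁ − 1/d_o1 = 1/(34.7) − 1/(43.4) = 0.005777, so d_i1 = 173.1 cm.
The intermediate image is 173.1 cm to the right of lens 1, which is 327 − (173.1) = 153.9 cm to the left of lens 2, so d_o2 = +153.9 cm.
Lens 2 is diverging, so f₂ = −20.5 cm.
Lens 2: 1/d_i2 = 1/f₂ − 1/d_o2 = 1/(-20.5) − 1/(153.9) = -0.05528, so d_i2 = -18.1 cm.
The final image is virtual, 18.1 cm to the left of lens 2 (overall magnification ≈ -0.47).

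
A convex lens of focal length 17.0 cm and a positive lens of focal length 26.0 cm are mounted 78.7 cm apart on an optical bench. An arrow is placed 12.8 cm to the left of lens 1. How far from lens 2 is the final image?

32.5 cm

Lens 1: 1/d_i1 = 1/f₁ − 1/d_o1 = 1/(17.0) − 1/(12.8) = -0.01930, so d_i1 = -51.81 cm.
The intermediate image is 51.81 cm to the left of lens 1 (virtual), which is 78.7 − (-51.81) = 130.5 cm to the left of lens 2, so d_o2 = +130.5 cm.
Lens 2: 1/d_i2 = 1/f₂ − 1/d_o2 = 1/(26.0) − 1/(130.5) = 0.03080, so d_i2 = 32.5 cm.
The final image is real, 32.5 cm to the right of lens 2 (overall magnification ≈ -1.0).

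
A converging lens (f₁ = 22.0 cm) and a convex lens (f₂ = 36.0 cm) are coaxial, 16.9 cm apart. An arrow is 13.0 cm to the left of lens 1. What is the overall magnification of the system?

m = -6.94

Lens 1: 1/d_i1 = 1/(22.0) − 1/(13.0) = -0.03147, so d_i1 = -31.78 cm; m₁ = −d_i1/d_o1 = +2.445.
d_o2 = 16.9 − (-31.78) = 48.68 cm.
Lens 2: 1/d_i2 = 1/(36.0) − 1/(48.68) = 0.007235, so d_i2 = 138.2 cm; m₂ = −d_i2/d_o2 = -2.839.
m = m₁·m₂ = (+2.445)(-2.839) = -6.94.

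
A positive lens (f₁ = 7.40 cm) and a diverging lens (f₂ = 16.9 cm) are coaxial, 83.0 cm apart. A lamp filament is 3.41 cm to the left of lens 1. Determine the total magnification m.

m = +0.295

Lens 1: 1/d_i1 = 1/(7.40) − 1/(3.41) = -0.1581, so d_i1 = -6.324 cm; m₁ = −d_i1/d_o1 = +1.855.
d_o2 = 83.0 − (-6.324) = 89.32 cm.
f₂ = −16.9 cm (diverging).
Lens 2: 1/d_i2 = 1/(-16.9) − 1/(89.32) = -0.07037, so d_i2 = -14.21 cm; m₂ = −d_i2/d_o2 = +0.1591.
m = m₁·m₂ = (+1.855)(+0.1591) = +0.295.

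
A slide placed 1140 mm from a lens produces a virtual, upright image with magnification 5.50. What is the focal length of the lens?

m = −d_i/d_o ⇒ d_i = −m·d_o = −(+5.50)·(1140) = -6270 mm.
1/f = 1/d_o + 1/d_i = 1/(1140) + 1/(-6270) = 0.0007177, so f = 1390 mm.
Since f is positive, the lens is converging.

f = 1390 mm (converging)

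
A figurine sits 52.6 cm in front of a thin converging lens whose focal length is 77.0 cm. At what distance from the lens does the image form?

166 cm

Thin-lens equation: 1/d_i = 1/f − 1/d_o = 1/(77.00) − 1/(52.6) = 0.01299 − 0.01901 = -0.006024, so d_i = -166 cm.
The image is virtual, upright and enlarged, on the same side as the object.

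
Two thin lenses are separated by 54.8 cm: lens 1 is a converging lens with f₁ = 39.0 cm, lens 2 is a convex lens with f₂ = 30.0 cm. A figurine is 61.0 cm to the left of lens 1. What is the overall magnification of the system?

m = -0.638

Lens 1: 1/d_i1 = 1/(39.0) − 1/(61.0) = 0.009248, so d_i1 = 108.1 cm; m₁ = −d_i1/d_o1 = -1.772.
d_o2 = 54.8 − (108.1) = -53.30 cm (virtual object).
Lens 2: 1/d_i2 = 1/(30.0) − 1/(-53.30) = 0.05210, so d_i2 = 19.20 cm; m₂ = −d_i2/d_o2 = +0.3601.
m = m₁·m₂ = (-1.772)(+0.3601) = -0.638.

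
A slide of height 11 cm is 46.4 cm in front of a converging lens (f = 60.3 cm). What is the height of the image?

1/d_i = 1/f − 1/d_o = 1/(60.30) − 1/(46.4) = -0.004968, so d_i = -201.3 cm.
m = −d_i/d_o = +4.338.
|h_i| = |m|·h_o = 4.338 × 11 = 47.7 cm. The image is virtual, upright and enlarged, on the same side as the object.

47.7 cm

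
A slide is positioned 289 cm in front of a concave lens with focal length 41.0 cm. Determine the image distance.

35.9 cm

For a concave lens, f = -41.0 cm.
Thin-lens equation: 1/q = 1/f − 1/p = 1/(-41.00) − 1/(289) = -0.02439 − 0.003460 = -0.02785, so q = -35.9 cm.
The image is virtual, upright and reduced, on the same side as the object.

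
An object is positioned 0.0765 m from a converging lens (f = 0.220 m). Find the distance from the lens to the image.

0.117 m

Thin-lens equation: 1/d_i = 1/f − 1/d_o = 1/(0.2200) − 1/(0.0765) = 4.545 − 13.07 = -8.526, so d_i = -0.117 m.
The image is virtual, upright and enlarged, on the same side as the object.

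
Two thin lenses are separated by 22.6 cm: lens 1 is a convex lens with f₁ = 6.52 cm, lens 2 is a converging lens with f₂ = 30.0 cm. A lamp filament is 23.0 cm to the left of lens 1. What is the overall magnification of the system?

Lens 1: 1/d_i1 = 1/(6.52) − 1/(23.0) = 0.1099, so d_i1 = 9.100 cm; m₁ = −d_i1/d_o1 = -0.3957.
d_o2 = 22.6 − (9.100) = 13.50 cm.
Lens 2: 1/d_i2 = 1/(30.0) − 1/(13.50) = -0.04074, so d_i2 = -24.55 cm; m₂ = −d_i2/d_o2 = +1.818.
m = m₁·m₂ = (-0.3957)(+1.818) = -0.719.

m = -0.719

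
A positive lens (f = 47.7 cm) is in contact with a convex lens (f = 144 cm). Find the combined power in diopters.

P = +2.79 D

P₁ = 1/f₁ = 1/(0.477 m) = +2.096 D; P₂ = 1/f₂ = 1/(1.44 m) = +0.6944 D.
For thin lenses in contact, P = P₁ + P₂ = (+2.096) + (+0.6944) = +2.79 D.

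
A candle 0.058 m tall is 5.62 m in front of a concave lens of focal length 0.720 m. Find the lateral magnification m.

For a concave lens, f = -0.720 m.
1/d_i = 1/f − 1/d_o = 1/(-0.7200) − 1/(5.62) = -1.567, so d_i = -0.6382 m.
m = −d_i/d_o = −(-0.6382)/(5.62) = +0.114.
The image is virtual, upright and reduced, on the same side as the object.

m = +0.114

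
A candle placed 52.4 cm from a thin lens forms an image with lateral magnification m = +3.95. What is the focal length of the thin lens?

m = −d_i/d_o ⇒ d_i = −m·d_o = −(+3.95)·(52.4) = -207.0 cm.
1/f = 1/d_o + 1/d_i = 1/(52.4) + 1/(-207.0) = 0.01425, so f = 70.2 cm.
Since f is positive, the thin lens is converging.

f = 70.2 cm (converging)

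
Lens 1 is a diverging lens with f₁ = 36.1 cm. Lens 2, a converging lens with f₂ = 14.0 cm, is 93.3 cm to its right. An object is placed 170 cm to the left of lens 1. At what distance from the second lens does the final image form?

Lens 1 is diverging, so f₁ = −36.1 cm.
Lens 1: 1/d_i1 = 1/f₁ − 1/d_o1 = 1/(-36.1) − 1/(170) = -0.03358, so d_i1 = -29.78 cm.
The intermediate image is 29.78 cm to the left of lens 1 (virtual), which is 93.3 − (-29.78) = 123.1 cm to the left of lens 2, so d_o2 = +123.1 cm.
Lens 2: 1/d_i2 = 1/f₂ − 1/d_o2 = 1/(14.0) − 1/(123.1) = 0.06331, so d_i2 = 15.8 cm.
The final image is real, 15.8 cm to the right of lens 2 (overall magnification ≈ -0.022).

15.8 cm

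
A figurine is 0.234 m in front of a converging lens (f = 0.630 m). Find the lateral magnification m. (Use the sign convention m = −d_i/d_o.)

1/d_i = 1/f − 1/d_o = 1/(0.6300) − 1/(0.234) = -2.686, so d_i = -0.3723 m.
m = −d_i/d_o = −(-0.3723)/(0.234) = +1.59.
The image is virtual, upright and enlarged, on the same side as the object.

m = +1.59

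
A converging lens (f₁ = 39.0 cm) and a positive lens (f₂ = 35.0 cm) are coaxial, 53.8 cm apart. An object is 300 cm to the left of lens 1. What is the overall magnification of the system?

m = -0.201

Lens 1: 1/d_i1 = 1/(39.0) − 1/(300) = 0.02231, so d_i1 = 44.83 cm; m₁ = −d_i1/d_o1 = -0.1494.
d_o2 = 53.8 − (44.83) = 8.970 cm.
Lens 2: 1/d_i2 = 1/(35.0) − 1/(8.970) = -0.08291, so d_i2 = -12.06 cm; m₂ = −d_i2/d_o2 = +1.345.
m = m₁·m₂ = (-0.1494)(+1.345) = -0.201.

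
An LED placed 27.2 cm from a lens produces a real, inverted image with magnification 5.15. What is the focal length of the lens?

f = 22.8 cm (converging)

m = −d_i/d_o ⇒ d_i = −m·d_o = −(-5.15)·(27.2) = 140.1 cm.
1/f = 1/d_o + 1/d_i = 1/(27.2) + 1/(140.1) = 0.04390, so f = 22.8 cm.
Since f is positive, the lens is converging.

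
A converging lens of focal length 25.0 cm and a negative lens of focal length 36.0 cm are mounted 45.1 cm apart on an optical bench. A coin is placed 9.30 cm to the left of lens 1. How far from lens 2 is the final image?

Lens 1: 1/d_i1 = 1/f₁ − 1/d_o1 = 1/(25.0) − 1/(9.30) = -0.06753, so d_i1 = -14.81 cm.
The intermediate image is 14.81 cm to the left of lens 1 (virtual), which is 45.1 − (-14.81) = 59.91 cm to the left of lens 2, so d_o2 = +59.91 cm.
Lens 2 is diverging, so f₂ = −36.0 cm.
Lens 2: 1/d_i2 = 1/f₂ − 1/d_o2 = 1/(-36.0) − 1/(59.91) = -0.04447, so d_i2 = -22.5 cm.
The final image is virtual, 22.5 cm to the left of lens 2 (overall magnification ≈ 0.60).

22.5 cm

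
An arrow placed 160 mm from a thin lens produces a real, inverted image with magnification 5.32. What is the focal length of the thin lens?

m = −d_i/d_o ⇒ d_i = −m·d_o = −(-5.32)·(160) = 851.2 mm.
1/f = 1/d_o + 1/d_i = 1/(160) + 1/(851.2) = 0.007425, so f = 135 mm.
Since f is positive, the thin lens is converging.

f = 135 mm (converging)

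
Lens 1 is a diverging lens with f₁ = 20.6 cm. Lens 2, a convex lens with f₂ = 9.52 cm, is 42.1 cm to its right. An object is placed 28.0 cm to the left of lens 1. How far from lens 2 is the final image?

Lens 1 is diverging, so f₁ = −20.6 cm.
Lens 1: 1/d_i1 = 1/f₁ − 1/d_o1 = 1/(-20.6) − 1/(28.0) = -0.08426, so d_i1 = -11.87 cm.
The intermediate image is 11.87 cm to the left of lens 1 (virtual), which is 42.1 − (-11.87) = 53.97 cm to the left of lens 2, so d_o2 = +53.97 cm.
Lens 2: 1/d_i2 = 1/f₂ − 1/d_o2 = 1/(9.52) − 1/(53.97) = 0.08651, so d_i2 = 11.6 cm.
The final image is real, 11.6 cm to the right of lens 2 (overall magnification ≈ -0.091).

11.6 cm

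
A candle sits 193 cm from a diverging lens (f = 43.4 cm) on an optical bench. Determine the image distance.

35.4 cm

For a diverging lens, f = -43.4 cm.
Lens equation: 1/d_i = 1/f − 1/d_o = 1/(-43.40) − 1/(193) = -0.02304 − 0.005181 = -0.02822, so d_i = -35.4 cm.
The image is virtual, upright and reduced, on the same side as the object.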